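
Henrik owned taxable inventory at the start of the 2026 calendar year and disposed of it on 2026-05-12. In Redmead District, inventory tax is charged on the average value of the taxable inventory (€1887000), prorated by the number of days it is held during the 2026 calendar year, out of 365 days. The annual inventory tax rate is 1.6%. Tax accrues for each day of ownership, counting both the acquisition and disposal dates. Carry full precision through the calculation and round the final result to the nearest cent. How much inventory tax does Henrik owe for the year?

Days held (2026-01-01 to 2026-05-12): 132 out of 365
Tax = €1887000 × 1.6% × 132/365 = €10918.7507

€10918.75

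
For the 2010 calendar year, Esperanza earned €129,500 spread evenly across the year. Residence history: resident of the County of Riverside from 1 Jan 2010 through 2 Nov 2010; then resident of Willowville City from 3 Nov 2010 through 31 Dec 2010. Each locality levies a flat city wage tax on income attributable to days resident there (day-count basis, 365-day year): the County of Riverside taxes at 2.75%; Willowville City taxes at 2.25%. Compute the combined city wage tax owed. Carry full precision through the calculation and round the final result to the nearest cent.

€3,456.59

The County of Riverside, 1 Jan – 2 Nov 2010: 306 days → €129,500 × 2.75% × 306/365 = €2,985.5959
Willowville City, 3 Nov – 31 Dec 2010: 59 days → €129,500 × 2.25% × 59/365 = €470.9897
Total = €3,456.5856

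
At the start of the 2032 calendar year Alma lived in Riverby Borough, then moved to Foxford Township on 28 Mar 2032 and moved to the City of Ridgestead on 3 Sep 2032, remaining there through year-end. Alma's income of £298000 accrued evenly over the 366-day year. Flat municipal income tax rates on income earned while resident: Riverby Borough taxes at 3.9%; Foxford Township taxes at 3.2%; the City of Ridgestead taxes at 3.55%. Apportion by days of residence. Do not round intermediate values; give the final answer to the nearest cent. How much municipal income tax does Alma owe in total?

£10373.82

Riverby Borough, 1 Jan – 27 Mar 2032: 87 days → £298000 × 3.9% × 87/366 = £2762.6066
Foxford Township, 28 Mar – 2 Sep 2032: 159 days → £298000 × 3.2% × 159/366 = £4142.6885
The City of Ridgestead, 3 Sep – 31 Dec 2032: 120 days → £298000 × 3.55% × 120/366 = £3468.5246
Total = £10373.8197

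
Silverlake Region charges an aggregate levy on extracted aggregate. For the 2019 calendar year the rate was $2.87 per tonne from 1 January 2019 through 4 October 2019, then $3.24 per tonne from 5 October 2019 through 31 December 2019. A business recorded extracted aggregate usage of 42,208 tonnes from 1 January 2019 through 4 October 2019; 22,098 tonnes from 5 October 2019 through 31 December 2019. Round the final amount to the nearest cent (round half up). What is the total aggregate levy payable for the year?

1 January – 4 October 2019: 42,208 tonnes at $2.87/tonne → $121136.96
5 October – 31 December 2019: 22,098 tonnes at $3.24/tonne → $71597.52

$192734.48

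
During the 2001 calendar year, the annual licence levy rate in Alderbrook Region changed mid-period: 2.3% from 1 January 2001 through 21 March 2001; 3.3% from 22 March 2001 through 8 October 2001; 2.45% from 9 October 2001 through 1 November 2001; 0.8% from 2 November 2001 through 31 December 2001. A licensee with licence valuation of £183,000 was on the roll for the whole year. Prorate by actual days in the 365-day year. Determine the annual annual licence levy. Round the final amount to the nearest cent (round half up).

1 January – 21 March 2001: 80 days at 2.3% → £183,000 × 2.3% × 80/365 = £922.5205
22 March – 8 October 2001: 201 days at 3.3% → £183,000 × 3.3% × 201/365 = £3,325.5863
9 October – 1 November 2001: 24 days at 2.45% → £183,000 × 2.45% × 24/365 = £294.8055
2 November – 31 December 2001: 60 days at 0.8% → £183,000 × 0.8% × 60/365 = £240.6575
Total = £4,783.5699

£4,783.57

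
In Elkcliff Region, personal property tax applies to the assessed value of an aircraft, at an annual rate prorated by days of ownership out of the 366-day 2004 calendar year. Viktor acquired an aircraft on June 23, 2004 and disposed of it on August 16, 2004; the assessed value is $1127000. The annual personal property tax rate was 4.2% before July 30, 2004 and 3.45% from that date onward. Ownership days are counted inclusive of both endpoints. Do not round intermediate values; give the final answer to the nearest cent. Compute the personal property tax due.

June 23 – July 29, 2004: 37 days at 4.2% → $1127000 × 4.2% × 37/366 = $4785.1311
July 30 – August 16, 2004: 18 days at 3.45% → $1127000 × 3.45% × 18/366 = $1912.2049
Total = $6697.3361

$6697.34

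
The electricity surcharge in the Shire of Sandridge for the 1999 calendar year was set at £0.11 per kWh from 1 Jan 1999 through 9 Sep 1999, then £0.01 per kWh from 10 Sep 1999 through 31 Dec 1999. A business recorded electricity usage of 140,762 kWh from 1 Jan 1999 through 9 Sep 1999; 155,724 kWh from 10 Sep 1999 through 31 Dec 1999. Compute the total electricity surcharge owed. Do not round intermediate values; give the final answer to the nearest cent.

1 Jan – 9 Sep 1999: 140,762 kWh at £0.11/kWh → £15,483.82
10 Sep – 31 Dec 1999: 155,724 kWh at £0.01/kWh → £1,557.24

£17,041.06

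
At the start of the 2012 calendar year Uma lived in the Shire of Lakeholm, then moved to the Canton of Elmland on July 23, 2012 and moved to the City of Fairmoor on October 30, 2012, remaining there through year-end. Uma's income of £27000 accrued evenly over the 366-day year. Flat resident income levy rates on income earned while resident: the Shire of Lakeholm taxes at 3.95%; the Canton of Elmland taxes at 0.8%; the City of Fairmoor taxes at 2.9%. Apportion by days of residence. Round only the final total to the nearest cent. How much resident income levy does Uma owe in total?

£787.65

The Shire of Lakeholm, January 1 – July 22, 2012: 204 days → £27000 × 3.95% × 204/366 = £594.4426
The Canton of Elmland, July 23 – October 29, 2012: 99 days → £27000 × 0.8% × 99/366 = £58.4262
The City of Fairmoor, October 30 – December 31, 2012: 63 days → £27000 × 2.9% × 63/366 = £134.7787
Total = £787.6475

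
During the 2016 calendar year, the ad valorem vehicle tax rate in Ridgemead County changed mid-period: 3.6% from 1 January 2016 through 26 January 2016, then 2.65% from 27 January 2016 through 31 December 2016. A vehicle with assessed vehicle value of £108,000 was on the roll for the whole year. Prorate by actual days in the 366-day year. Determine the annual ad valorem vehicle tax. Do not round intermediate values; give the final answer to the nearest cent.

1 January – 26 January 2016: 26 days at 3.6% → £108,000 × 3.6% × 26/366 = £276.1967
27 January – 31 December 2016: 340 days at 2.65% → £108,000 × 2.65% × 340/366 = £2,658.6885
Total = £2,934.8852

£2,934.89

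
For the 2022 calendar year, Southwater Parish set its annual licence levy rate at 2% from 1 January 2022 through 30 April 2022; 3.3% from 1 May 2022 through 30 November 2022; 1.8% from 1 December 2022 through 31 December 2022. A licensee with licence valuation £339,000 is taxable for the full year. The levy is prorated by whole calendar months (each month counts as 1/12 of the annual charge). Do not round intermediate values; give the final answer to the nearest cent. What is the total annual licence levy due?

£9,294.25

1 January – 30 April 2022: 4 months at 2% → £339,000 × 2% × 4/12 = £2,260.0000
1 May – 30 November 2022: 7 months at 3.3% → £339,000 × 3.3% × 7/12 = £6,525.7500
1 December – 31 December 2022: 1 month at 1.8% → £339,000 × 1.8% × 1/12 = £508.5000
Total = £9,294.2500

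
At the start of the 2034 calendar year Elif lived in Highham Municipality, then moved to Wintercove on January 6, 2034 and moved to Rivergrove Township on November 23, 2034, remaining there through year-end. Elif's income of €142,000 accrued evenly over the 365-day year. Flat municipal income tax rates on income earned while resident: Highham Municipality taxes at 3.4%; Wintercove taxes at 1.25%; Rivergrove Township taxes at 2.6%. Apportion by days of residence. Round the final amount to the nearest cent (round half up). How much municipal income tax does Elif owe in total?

Highham Municipality, January 1 – January 5, 2034: 5 days → €142,000 × 3.4% × 5/365 = €66.1370
Wintercove, January 6 – November 22, 2034: 321 days → €142,000 × 1.25% × 321/365 = €1,561.0274
Rivergrove Township, November 23 – December 31, 2034: 39 days → €142,000 × 2.6% × 39/365 = €394.4877
Total = €2,021.6521

€2,021.65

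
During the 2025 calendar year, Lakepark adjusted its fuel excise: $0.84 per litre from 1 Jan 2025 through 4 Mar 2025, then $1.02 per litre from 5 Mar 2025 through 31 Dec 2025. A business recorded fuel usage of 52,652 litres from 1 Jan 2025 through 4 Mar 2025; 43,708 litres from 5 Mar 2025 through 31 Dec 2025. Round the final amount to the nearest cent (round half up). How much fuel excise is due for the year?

$88,809.84

1 Jan – 4 Mar 2025: 52,652 litres at $0.84/litre → $44,227.68
5 Mar – 31 Dec 2025: 43,708 litres at $1.02/litre → $44,582.16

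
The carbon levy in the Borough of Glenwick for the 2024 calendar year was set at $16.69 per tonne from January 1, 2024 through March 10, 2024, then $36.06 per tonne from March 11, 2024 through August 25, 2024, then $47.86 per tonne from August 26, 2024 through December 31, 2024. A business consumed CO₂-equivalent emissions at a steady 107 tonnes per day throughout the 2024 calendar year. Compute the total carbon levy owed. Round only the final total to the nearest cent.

January 1 – March 10, 2024: 70 days × 107 tonnes/day = 7,490 tonnes at $16.69/tonne → $125,008.10
March 11 – August 25, 2024: 168 days × 107 tonnes/day = 17,976 tonnes at $36.06/tonne → $648,214.56
August 26 – December 31, 2024: 128 days × 107 tonnes/day = 13,696 tonnes at $47.86/tonne → $655,490.56

$1,428,713.22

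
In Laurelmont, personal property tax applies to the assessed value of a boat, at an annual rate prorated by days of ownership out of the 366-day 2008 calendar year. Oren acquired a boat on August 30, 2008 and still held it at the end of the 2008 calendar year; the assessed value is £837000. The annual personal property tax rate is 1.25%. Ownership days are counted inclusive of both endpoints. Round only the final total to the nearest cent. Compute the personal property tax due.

Days held (August 30 – December 31, 2008): 124 out of 366
Tax = £837000 × 1.25% × 124/366 = £3544.6721

£3544.67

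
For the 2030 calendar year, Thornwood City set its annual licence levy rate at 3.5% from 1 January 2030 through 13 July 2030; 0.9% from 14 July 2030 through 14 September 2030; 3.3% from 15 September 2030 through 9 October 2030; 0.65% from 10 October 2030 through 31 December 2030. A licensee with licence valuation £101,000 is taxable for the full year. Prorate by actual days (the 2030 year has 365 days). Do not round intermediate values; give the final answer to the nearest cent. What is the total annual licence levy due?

1 January – 13 July 2030: 194 days at 3.5% → £101,000 × 3.5% × 194/365 = £1,878.8767
14 July – 14 September 2030: 63 days at 0.9% → £101,000 × 0.9% × 63/365 = £156.8959
15 September – 9 October 2030: 25 days at 3.3% → £101,000 × 3.3% × 25/365 = £228.2877
10 October – 31 December 2030: 83 days at 0.65% → £101,000 × 0.65% × 83/365 = £149.2863
Total = £2,413.3466

£2,413.35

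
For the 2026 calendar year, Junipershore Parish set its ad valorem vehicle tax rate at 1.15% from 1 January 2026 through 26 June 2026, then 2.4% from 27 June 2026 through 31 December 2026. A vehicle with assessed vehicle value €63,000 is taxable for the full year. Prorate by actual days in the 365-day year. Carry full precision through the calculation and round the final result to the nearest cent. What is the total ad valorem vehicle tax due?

1 January – 26 June 2026: 177 days at 1.15% → €63,000 × 1.15% × 177/365 = €351.3329
27 June – 31 December 2026: 188 days at 2.4% → €63,000 × 2.4% × 188/365 = €778.7836
Total = €1,130.1164

€1,130.12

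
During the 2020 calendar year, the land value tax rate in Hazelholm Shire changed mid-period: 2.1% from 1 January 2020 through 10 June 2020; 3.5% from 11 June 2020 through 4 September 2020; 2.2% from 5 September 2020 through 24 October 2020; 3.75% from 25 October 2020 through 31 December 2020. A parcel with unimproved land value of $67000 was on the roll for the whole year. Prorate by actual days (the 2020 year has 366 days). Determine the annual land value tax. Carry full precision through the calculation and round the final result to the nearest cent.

1 January – 10 June 2020: 162 days at 2.1% → $67000 × 2.1% × 162/366 = $622.7705
11 June – 4 September 2020: 86 days at 3.5% → $67000 × 3.5% × 86/366 = $551.0109
5 September – 24 October 2020: 50 days at 2.2% → $67000 × 2.2% × 50/366 = $201.3661
25 October – 31 December 2020: 68 days at 3.75% → $67000 × 3.75% × 68/366 = $466.8033
Total = $1841.9508

$1841.95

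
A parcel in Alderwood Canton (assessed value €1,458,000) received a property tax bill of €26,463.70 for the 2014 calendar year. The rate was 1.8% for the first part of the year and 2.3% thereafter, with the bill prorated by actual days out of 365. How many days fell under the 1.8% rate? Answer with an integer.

Let d = days at the first rate; then 365 − d days at the second rate.
€1,458,000 × [1.8%·d + 2.3%·(365−d)] / 365 = €26,463.70
Solving gives d = 354, so the new rate took effect on December 21, 2014.

354 days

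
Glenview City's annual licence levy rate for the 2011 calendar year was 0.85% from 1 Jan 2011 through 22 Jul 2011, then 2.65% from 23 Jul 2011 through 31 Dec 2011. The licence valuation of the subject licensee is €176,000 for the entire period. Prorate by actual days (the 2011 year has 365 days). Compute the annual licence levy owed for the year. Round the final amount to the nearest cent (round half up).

€2,902.07

1 Jan – 22 Jul 2011: 203 days at 0.85% → €176,000 × 0.85% × 203/365 = €832.0219
23 Jul – 31 Dec 2011: 162 days at 2.65% → €176,000 × 2.65% × 162/365 = €2,070.0493
Total = €2,902.0712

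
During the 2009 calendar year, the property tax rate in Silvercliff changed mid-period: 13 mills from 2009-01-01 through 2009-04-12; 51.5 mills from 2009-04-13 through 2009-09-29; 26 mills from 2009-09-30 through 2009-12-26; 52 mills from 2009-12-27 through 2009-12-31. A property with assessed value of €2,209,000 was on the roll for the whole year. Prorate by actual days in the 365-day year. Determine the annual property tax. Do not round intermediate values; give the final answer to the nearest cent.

2009-01-01 to 2009-04-12: 102 days at 13 mills → €2,209,000 × 1.3% × 102/365 = €8,025.0247
2009-04-13 to 2009-09-29: 170 days at 51.5 mills → €2,209,000 × 5.15% × 170/365 = €52,985.7397
2009-09-30 to 2009-12-26: 88 days at 26 mills → €2,209,000 × 2.6% × 88/365 = €13,847.1014
2009-12-27 to 2009-12-31: 5 days at 52 mills → €2,209,000 × 5.2% × 5/365 = €1,573.5342
Total = €76,431.4000

€76,431.40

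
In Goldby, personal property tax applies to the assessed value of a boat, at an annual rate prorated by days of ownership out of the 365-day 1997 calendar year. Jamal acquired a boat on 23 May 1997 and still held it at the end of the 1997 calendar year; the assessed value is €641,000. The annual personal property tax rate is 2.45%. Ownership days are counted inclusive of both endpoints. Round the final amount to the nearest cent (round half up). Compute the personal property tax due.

€9,594.80

Days held (23 May – 31 December 1997): 223 out of 365
Tax = €641,000 × 2.45% × 223/365 = €9,594.8041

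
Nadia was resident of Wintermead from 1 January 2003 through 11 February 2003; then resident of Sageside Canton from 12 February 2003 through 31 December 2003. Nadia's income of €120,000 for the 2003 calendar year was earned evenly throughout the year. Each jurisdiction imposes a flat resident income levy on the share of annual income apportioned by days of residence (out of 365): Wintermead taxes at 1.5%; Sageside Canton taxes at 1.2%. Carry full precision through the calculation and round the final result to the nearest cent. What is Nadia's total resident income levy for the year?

Wintermead, 1 January – 11 February 2003: 42 days → €120,000 × 1.5% × 42/365 = €207.1233
Sageside Canton, 12 February – 31 December 2003: 323 days → €120,000 × 1.2% × 323/365 = €1,274.3014
Total = €1,481.4247

€1,481.42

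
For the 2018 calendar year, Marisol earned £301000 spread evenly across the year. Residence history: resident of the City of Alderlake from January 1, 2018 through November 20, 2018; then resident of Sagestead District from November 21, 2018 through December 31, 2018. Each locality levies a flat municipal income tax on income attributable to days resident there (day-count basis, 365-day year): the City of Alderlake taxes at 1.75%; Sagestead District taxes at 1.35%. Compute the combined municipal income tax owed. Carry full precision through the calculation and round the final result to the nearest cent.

£5132.26

The City of Alderlake, January 1 – November 20, 2018: 324 days → £301000 × 1.75% × 324/365 = £4675.8082
Sagestead District, November 21 – December 31, 2018: 41 days → £301000 × 1.35% × 41/365 = £456.4479
Total = £5132.2562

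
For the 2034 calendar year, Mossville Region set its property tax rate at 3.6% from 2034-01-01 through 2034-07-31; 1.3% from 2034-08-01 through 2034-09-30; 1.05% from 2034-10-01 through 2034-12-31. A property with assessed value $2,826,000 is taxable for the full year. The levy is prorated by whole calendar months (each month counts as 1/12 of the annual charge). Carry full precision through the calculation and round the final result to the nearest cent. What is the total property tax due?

$72,887.25

2034-01-01 to 2034-07-31: 7 months at 3.6% → $2,826,000 × 3.6% × 7/12 = $59,346.0000
2034-08-01 to 2034-09-30: 2 months at 1.3% → $2,826,000 × 1.3% × 2/12 = $6,123.0000
2034-10-01 to 2034-12-31: 3 months at 1.05% → $2,826,000 × 1.05% × 3/12 = $7,418.2500
Total = $72,887.2500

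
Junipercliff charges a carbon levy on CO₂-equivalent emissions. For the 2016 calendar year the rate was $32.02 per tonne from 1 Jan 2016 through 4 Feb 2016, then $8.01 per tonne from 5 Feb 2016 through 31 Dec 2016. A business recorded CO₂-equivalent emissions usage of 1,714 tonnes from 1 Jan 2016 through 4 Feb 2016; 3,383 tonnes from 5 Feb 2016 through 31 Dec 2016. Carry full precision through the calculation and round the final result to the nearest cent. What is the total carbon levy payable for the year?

1 Jan – 4 Feb 2016: 1,714 tonnes at $32.02/tonne → $54,882.28
5 Feb – 31 Dec 2016: 3,383 tonnes at $8.01/tonne → $27,097.83

$81,980.11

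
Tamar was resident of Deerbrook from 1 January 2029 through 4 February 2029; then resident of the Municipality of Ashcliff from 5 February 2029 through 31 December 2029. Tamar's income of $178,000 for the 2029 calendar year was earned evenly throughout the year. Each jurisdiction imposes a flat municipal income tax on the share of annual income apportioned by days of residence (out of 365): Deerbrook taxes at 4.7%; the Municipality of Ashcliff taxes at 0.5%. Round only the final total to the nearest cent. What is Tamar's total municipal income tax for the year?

Deerbrook, 1 January – 4 February 2029: 35 days → $178,000 × 4.7% × 35/365 = $802.2192
The Municipality of Ashcliff, 5 February – 31 December 2029: 330 days → $178,000 × 0.5% × 330/365 = $804.6575
Total = $1,606.8767

$1,606.88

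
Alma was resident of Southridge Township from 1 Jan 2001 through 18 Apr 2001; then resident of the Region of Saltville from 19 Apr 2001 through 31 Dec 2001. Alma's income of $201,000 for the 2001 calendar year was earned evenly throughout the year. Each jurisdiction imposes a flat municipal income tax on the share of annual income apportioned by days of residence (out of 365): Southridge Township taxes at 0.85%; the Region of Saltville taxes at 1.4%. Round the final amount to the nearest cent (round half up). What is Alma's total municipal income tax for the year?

$2,486.89

Southridge Township, 1 Jan – 18 Apr 2001: 108 days → $201,000 × 0.85% × 108/365 = $505.5288
The Region of Saltville, 19 Apr – 31 Dec 2001: 257 days → $201,000 × 1.4% × 257/365 = $1,981.3644
Total = $2,486.8932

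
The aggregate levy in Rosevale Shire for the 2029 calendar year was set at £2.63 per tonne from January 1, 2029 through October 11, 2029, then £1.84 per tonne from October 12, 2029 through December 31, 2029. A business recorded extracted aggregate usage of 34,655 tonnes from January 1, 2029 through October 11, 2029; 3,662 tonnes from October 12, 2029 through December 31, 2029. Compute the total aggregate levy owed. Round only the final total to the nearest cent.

£97,880.73

January 1 – October 11, 2029: 34,655 tonnes at £2.63/tonne → £91,142.65
October 12 – December 31, 2029: 3,662 tonnes at £1.84/tonne → £6,738.08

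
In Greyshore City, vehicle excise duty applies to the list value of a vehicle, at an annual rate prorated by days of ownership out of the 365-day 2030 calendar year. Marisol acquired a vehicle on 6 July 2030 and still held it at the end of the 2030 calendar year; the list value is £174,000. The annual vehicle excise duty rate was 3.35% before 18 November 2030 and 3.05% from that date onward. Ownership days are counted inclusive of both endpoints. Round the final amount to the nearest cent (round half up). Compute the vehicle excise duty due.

6 July – 17 November 2030: 135 days at 3.35% → £174,000 × 3.35% × 135/365 = £2,155.9315
18 November – 31 December 2030: 44 days at 3.05% → £174,000 × 3.05% × 44/365 = £639.7479
Total = £2,795.6795

£2,795.68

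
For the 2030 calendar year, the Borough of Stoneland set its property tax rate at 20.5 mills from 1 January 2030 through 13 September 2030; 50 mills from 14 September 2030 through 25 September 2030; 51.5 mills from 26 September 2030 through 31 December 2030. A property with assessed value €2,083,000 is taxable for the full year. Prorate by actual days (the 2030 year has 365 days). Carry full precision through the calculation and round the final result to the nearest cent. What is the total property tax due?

€61,882.22

1 January – 13 September 2030: 256 days at 20.5 mills → €2,083,000 × 2.05% × 256/365 = €29,949.5452
14 September – 25 September 2030: 12 days at 50 mills → €2,083,000 × 5% × 12/365 = €3,424.1096
26 September – 31 December 2030: 97 days at 51.5 mills → €2,083,000 × 5.15% × 97/365 = €28,508.5658
Total = €61,882.2205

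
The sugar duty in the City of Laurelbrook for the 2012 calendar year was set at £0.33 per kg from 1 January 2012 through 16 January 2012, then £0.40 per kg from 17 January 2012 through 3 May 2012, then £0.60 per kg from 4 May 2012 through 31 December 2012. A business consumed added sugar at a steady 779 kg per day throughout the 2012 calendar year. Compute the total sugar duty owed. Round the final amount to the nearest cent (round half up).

1 January – 16 January 2012: 16 days × 779 kg/day = 12,464 kg at £0.33/kg → £4113.12
17 January – 3 May 2012: 108 days × 779 kg/day = 84,132 kg at £0.40/kg → £33652.80
4 May – 31 December 2012: 242 days × 779 kg/day = 188,518 kg at £0.60/kg → £113110.80

£150876.72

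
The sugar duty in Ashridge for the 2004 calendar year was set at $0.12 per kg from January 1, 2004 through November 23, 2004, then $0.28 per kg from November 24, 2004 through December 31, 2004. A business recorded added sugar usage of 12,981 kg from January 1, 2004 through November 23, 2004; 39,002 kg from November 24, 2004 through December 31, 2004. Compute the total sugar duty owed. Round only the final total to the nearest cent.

January 1 – November 23, 2004: 12,981 kg at $0.12/kg → $1,557.72
November 24 – December 31, 2004: 39,002 kg at $0.28/kg → $10,920.56

$12,478.28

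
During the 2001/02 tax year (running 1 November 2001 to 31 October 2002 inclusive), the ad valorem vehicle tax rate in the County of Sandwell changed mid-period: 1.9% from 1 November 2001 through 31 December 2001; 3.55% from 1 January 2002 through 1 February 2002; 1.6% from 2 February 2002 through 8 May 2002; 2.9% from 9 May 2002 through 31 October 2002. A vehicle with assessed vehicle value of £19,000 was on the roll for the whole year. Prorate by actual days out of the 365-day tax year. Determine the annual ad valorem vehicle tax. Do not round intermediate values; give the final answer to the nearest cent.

£465.11

1 November – 31 December 2001: 61 days at 1.9% → £19,000 × 1.9% × 61/365 = £60.3315
1 January – 1 February 2002: 32 days at 3.55% → £19,000 × 3.55% × 32/365 = £59.1342
2 February – 8 May 2002: 96 days at 1.6% → £19,000 × 1.6% × 96/365 = £79.9562
9 May – 31 October 2002: 176 days at 2.9% → £19,000 × 2.9% × 176/365 = £265.6877
Total = £465.1096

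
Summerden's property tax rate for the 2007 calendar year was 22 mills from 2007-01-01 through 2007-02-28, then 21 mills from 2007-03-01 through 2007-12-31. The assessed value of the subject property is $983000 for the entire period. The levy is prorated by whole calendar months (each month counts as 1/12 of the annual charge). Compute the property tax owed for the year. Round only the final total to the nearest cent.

$20806.83

2007-01-01 to 2007-02-28: 2 months at 22 mills → $983000 × 2.2% × 2/12 = $3604.3333
2007-03-01 to 2007-12-31: 10 months at 21 mills → $983000 × 2.1% × 10/12 = $17202.5000
Total = $20806.8333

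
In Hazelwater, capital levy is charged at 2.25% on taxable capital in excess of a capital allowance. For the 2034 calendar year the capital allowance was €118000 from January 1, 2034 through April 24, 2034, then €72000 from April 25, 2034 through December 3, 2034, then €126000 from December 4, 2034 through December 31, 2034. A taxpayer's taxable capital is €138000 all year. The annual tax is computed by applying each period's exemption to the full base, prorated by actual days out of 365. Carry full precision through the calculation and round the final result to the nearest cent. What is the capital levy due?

January 1 – April 24, 2034: 114 days, exemption €118000 → (€138000 − €118000) × 2.25% × 114/365 = €140.5479
April 25 – December 3, 2034: 223 days, exemption €72000 → (€138000 − €72000) × 2.25% × 223/365 = €907.2740
December 4 – December 31, 2034: 28 days, exemption €126000 → (€138000 − €126000) × 2.25% × 28/365 = €20.7123
Total = €1068.5342

€1068.53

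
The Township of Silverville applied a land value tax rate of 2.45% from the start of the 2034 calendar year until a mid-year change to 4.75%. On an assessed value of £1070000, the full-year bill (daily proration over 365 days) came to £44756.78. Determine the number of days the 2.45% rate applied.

90 days

Let d = days at the first rate; then 365 − d days at the second rate.
£1070000 × [2.45%·d + 4.75%·(365−d)] / 365 = £44756.78
Solving gives d = 90, so the new rate took effect on 1 April 2034.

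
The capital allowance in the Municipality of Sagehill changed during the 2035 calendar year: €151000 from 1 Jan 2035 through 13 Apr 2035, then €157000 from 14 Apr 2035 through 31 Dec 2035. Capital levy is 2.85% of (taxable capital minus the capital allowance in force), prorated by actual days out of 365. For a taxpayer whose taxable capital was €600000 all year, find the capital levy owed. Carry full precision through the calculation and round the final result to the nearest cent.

1 Jan – 13 Apr 2035: 103 days, exemption €151000 → (€600000 − €151000) × 2.85% × 103/365 = €3611.0671
14 Apr – 31 Dec 2035: 262 days, exemption €157000 → (€600000 − €157000) × 2.85% × 262/365 = €9062.6877
Total = €12673.7548

€12673.75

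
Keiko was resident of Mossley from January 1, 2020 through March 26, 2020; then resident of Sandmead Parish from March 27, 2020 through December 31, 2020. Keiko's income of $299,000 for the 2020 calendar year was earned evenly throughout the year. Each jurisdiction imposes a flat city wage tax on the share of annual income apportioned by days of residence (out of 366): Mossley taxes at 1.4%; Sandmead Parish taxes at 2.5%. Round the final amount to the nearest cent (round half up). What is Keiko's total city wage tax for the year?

Mossley, January 1 – March 26, 2020: 86 days → $299,000 × 1.4% × 86/366 = $983.5956
Sandmead Parish, March 27 – December 31, 2020: 280 days → $299,000 × 2.5% × 280/366 = $5,718.5792
Total = $6,702.1749

$6,702.17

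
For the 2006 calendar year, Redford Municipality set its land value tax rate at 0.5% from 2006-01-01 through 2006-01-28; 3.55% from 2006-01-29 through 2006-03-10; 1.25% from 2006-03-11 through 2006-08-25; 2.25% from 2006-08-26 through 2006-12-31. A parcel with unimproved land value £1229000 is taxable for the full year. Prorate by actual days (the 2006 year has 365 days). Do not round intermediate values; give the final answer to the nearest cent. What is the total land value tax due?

£22140.52

2006-01-01 to 2006-01-28: 28 days at 0.5% → £1229000 × 0.5% × 28/365 = £471.3973
2006-01-29 to 2006-03-10: 41 days at 3.55% → £1229000 × 3.55% × 41/365 = £4900.8479
2006-03-11 to 2006-08-25: 168 days at 1.25% → £1229000 × 1.25% × 168/365 = £7070.9589
2006-08-26 to 2006-12-31: 128 days at 2.25% → £1229000 × 2.25% × 128/365 = £9697.3151
Total = £22140.5192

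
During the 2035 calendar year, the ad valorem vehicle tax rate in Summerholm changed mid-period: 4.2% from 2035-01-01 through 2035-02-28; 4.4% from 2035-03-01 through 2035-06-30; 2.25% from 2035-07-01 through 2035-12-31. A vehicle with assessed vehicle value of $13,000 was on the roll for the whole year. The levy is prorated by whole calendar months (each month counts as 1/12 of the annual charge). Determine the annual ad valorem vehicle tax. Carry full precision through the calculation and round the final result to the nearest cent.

2035-01-01 to 2035-02-28: 2 months at 4.2% → $13,000 × 4.2% × 2/12 = $91.0000
2035-03-01 to 2035-06-30: 4 months at 4.4% → $13,000 × 4.4% × 4/12 = $190.6667
2035-07-01 to 2035-12-31: 6 months at 2.25% → $13,000 × 2.25% × 6/12 = $146.2500
Total = $427.9167

$427.92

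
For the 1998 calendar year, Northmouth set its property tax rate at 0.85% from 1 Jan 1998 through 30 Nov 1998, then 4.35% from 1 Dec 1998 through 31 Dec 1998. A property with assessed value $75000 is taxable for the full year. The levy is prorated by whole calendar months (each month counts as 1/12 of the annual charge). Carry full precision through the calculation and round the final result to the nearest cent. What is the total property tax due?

1 Jan – 30 Nov 1998: 11 months at 0.85% → $75000 × 0.85% × 11/12 = $584.3750
1 Dec – 31 Dec 1998: 1 month at 4.35% → $75000 × 4.35% × 1/12 = $271.8750
Total = $856.2500

$856.25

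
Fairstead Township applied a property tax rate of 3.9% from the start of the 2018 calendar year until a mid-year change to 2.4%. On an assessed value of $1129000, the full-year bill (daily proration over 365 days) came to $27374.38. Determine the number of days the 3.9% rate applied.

6 days

Let d = days at the first rate; then 365 − d days at the second rate.
$1129000 × [3.9%·d + 2.4%·(365−d)] / 365 = $27374.38
Solving gives d = 6, so the new rate took effect on January 7, 2018.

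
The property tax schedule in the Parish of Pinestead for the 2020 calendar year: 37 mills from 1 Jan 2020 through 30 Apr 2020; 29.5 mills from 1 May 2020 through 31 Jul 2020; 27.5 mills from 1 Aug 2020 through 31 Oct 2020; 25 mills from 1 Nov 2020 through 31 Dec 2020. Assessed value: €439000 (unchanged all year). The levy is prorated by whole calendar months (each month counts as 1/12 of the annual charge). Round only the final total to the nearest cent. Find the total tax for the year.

1 Jan – 30 Apr 2020: 4 months at 37 mills → €439000 × 3.7% × 4/12 = €5414.3333
1 May – 31 Jul 2020: 3 months at 29.5 mills → €439000 × 2.95% × 3/12 = €3237.6250
1 Aug – 31 Oct 2020: 3 months at 27.5 mills → €439000 × 2.75% × 3/12 = €3018.1250
1 Nov – 31 Dec 2020: 2 months at 25 mills → €439000 × 2.5% × 2/12 = €1829.1667
Total = €13499.2500

€13499.25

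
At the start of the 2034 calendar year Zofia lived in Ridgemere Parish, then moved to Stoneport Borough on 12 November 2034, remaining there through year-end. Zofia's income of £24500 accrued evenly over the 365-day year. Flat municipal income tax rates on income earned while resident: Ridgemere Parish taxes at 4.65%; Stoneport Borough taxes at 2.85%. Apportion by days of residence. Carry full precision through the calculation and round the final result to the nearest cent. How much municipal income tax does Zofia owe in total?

Ridgemere Parish, 1 January – 11 November 2034: 315 days → £24500 × 4.65% × 315/365 = £983.1884
Stoneport Borough, 12 November – 31 December 2034: 50 days → £24500 × 2.85% × 50/365 = £95.6507
Total = £1078.8390

£1078.84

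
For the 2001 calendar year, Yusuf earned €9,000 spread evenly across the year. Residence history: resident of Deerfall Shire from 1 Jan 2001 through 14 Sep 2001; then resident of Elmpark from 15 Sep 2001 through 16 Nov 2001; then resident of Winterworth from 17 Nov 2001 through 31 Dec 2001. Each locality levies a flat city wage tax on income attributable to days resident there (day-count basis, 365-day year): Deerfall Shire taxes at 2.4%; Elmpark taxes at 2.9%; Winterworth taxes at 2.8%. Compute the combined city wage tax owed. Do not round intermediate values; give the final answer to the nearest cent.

Deerfall Shire, 1 Jan – 14 Sep 2001: 257 days → €9,000 × 2.4% × 257/365 = €152.0877
Elmpark, 15 Sep – 16 Nov 2001: 63 days → €9,000 × 2.9% × 63/365 = €45.0493
Winterworth, 17 Nov – 31 Dec 2001: 45 days → €9,000 × 2.8% × 45/365 = €31.0685
Total = €228.2055

€228.21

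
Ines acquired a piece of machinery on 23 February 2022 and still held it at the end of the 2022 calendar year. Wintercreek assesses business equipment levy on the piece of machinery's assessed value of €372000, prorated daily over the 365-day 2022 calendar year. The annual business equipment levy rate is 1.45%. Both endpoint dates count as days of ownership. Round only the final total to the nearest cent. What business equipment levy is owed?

€4610.76

Days held (23 February – 31 December 2022): 312 out of 365
Tax = €372000 × 1.45% × 312/365 = €4610.7616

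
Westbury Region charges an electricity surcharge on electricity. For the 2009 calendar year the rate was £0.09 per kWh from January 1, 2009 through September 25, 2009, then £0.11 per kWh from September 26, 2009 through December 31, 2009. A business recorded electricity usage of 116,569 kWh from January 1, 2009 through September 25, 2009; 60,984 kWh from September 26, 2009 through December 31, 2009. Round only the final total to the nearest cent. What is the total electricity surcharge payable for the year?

January 1 – September 25, 2009: 116,569 kWh at £0.09/kWh → £10491.21
September 26 – December 31, 2009: 60,984 kWh at £0.11/kWh → £6708.24

£17199.45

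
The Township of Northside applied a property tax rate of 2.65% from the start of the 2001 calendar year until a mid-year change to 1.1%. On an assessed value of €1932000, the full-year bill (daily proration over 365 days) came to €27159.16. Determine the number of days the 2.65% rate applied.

72 days

Let d = days at the first rate; then 365 − d days at the second rate.
€1932000 × [2.65%·d + 1.1%·(365−d)] / 365 = €27159.16
Solving gives d = 72, so the new rate took effect on 14 Mar 2001.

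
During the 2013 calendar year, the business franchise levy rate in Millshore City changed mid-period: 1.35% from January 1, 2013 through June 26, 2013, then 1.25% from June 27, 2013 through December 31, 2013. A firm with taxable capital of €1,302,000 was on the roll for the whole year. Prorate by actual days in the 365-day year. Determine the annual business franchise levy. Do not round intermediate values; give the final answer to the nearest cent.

€16,906.38

January 1 – June 26, 2013: 177 days at 1.35% → €1,302,000 × 1.35% × 177/365 = €8,523.6411
June 27 – December 31, 2013: 188 days at 1.25% → €1,302,000 × 1.25% × 188/365 = €8,382.7397
Total = €16,906.3808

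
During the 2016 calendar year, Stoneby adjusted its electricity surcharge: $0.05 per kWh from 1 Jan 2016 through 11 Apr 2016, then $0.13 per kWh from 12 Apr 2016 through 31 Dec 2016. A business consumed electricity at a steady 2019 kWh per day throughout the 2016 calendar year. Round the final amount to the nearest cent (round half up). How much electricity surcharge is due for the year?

1 Jan – 11 Apr 2016: 102 days × 2019 kWh/day = 205,938 kWh at $0.05/kWh → $10,296.90
12 Apr – 31 Dec 2016: 264 days × 2019 kWh/day = 533,016 kWh at $0.13/kWh → $69,292.08

$79,588.98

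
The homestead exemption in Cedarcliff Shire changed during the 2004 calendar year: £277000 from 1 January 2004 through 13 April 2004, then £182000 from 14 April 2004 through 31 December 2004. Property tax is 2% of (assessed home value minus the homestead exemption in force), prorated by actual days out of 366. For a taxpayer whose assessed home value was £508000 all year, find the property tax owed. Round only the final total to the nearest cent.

£5980.11

1 January – 13 April 2004: 104 days, exemption £277000 → (£508000 − £277000) × 2% × 104/366 = £1312.7869
14 April – 31 December 2004: 262 days, exemption £182000 → (£508000 − £182000) × 2% × 262/366 = £4667.3224
Total = £5980.1093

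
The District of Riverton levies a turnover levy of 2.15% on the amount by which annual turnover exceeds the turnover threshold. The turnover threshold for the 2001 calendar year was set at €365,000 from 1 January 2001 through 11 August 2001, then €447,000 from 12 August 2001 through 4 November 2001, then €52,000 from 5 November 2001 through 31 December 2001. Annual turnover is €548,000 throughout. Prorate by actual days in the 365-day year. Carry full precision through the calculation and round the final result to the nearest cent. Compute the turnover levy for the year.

1 January – 11 August 2001: 223 days, exemption €365,000 → (€548,000 − €365,000) × 2.15% × 223/365 = €2,403.8178
12 August – 4 November 2001: 85 days, exemption €447,000 → (€548,000 − €447,000) × 2.15% × 85/365 = €505.6918
5 November – 31 December 2001: 57 days, exemption €52,000 → (€548,000 − €52,000) × 2.15% × 57/365 = €1,665.3370
Total = €4,574.8466

€4,574.85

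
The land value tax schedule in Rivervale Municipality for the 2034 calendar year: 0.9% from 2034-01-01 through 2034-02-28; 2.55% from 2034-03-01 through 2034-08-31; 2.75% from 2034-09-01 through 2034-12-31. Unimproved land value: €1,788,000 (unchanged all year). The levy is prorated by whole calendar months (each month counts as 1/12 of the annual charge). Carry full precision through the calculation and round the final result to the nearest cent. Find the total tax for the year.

€41,869.00

2034-01-01 to 2034-02-28: 2 months at 0.9% → €1,788,000 × 0.9% × 2/12 = €2,682.0000
2034-03-01 to 2034-08-31: 6 months at 2.55% → €1,788,000 × 2.55% × 6/12 = €22,797.0000
2034-09-01 to 2034-12-31: 4 months at 2.75% → €1,788,000 × 2.75% × 4/12 = €16,390.0000
Total = €41,869.0000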